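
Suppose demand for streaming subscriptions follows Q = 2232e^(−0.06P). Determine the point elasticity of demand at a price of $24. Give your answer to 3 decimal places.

At P = 24, Q = 528.823.
dQ/dP = −0.06·2232e^(−0.06P) = −0.06Q = -31.729.
ε = (dQ/dP)(P/Q) = (-31.729)(24/528.823).

-1.440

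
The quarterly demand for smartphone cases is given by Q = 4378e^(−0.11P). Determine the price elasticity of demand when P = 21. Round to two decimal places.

At P = 21, Q = 434.566.
dQ/dP = −0.11·4378e^(−0.11P) = −0.11Q = -47.802.
ε = (dQ/dP)(P/Q) = (-47.802)(21/434.566).

-2.31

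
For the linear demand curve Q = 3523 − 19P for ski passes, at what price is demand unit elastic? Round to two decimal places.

92.71

For linear demand Q = a − bP, ε = −bP/(a − bP). |ε| = 1 when bP = a − bP, i.e. P = a/(2b).
P = 3523/(2·19) = 3523/38 = 92.7105.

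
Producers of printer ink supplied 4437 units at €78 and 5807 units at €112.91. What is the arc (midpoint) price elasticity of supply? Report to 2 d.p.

ΔQ = 5807 − 4437 = 1370; ΔP = 112.91 − 78 = 34.91.
Midpoints: P̄ = 95.45, Q̄ = 5122.0.
ε_s = (ΔQ/ΔP)(P̄/Q̄) = (1370/34.91)(95.45/5122.0).

0.73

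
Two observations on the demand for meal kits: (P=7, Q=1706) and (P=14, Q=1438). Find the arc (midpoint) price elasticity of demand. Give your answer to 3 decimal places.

-0.256

ΔQ = 1438 − 1706 = -268; ΔP = 14 − 7 = 7.
Midpoints: P̄ = 10.50, Q̄ = 1572.0.
ε = (ΔQ/ΔP)(P̄/Q̄) = (-268/7)(10.50/1572.0).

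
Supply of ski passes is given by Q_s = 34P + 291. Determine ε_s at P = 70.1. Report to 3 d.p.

At P = 70.1, Q_s = 2674.40.
dQ_s/dP = 34.
ε_s = (dQ_s/dP)(P/Q_s) = (34)(70.1/2674.40).

0.891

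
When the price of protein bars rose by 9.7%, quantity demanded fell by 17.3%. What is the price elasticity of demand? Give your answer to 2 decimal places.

ε = %ΔQ / %ΔP = (-17.3)/(9.7) = -1.784.

-1.78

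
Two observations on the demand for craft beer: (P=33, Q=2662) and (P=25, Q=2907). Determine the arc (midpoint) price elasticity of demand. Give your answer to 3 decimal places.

-0.319

ΔQ = 2907 − 2662 = 245; ΔP = 25 − 33 = -8.
Midpoints: P̄ = 29.00, Q̄ = 2784.5.
ε = (ΔQ/ΔP)(P̄/Q̄) = (245/-8)(29.00/2784.5).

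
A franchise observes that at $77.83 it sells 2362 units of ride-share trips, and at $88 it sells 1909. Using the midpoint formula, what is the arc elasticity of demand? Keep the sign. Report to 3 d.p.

-1.729

ΔQ = 1909 − 2362 = -453; ΔP = 88 − 77.83 = 10.17.
Midpoints: P̄ = 82.91, Q̄ = 2135.5.
ε = (ΔQ/ΔP)(P̄/Q̄) = (-453/10.17)(82.91/2135.5).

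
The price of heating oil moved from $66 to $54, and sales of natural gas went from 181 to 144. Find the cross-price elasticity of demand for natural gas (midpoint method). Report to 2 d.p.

1.14

ΔQ_x = 144 − 181 = -37; ΔP_y = 54 − 66 = -12.
Midpoints: P̄_y = 60.00, Q̄_x = 162.5.
ε_xy = (ΔQ_x/ΔP_y)(P̄_y/Q̄_x) = (-37/-12)(60.00/162.5).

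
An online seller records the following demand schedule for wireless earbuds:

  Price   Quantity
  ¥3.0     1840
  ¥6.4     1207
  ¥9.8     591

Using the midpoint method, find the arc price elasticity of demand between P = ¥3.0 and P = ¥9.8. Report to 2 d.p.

At P = 3.0, Q = 1840; at P = 9.8, Q = 591.
ΔQ = -1249, ΔP = 6.8. Midpoints: P̄ = 6.40, Q̄ = 1215.5.
ε = (ΔQ/ΔP)(P̄/Q̄) = (-1249/6.8)(6.40/1215.5).

-0.97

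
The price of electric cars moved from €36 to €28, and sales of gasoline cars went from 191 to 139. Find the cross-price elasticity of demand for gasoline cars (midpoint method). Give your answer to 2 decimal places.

ΔQ_x = 139 − 191 = -52; ΔP_y = 28 − 36 = -8.
Midpoints: P̄_y = 32.00, Q̄_x = 165.0.
ε_xy = (ΔQ_x/ΔP_y)(P̄_y/Q̄_x) = (-52/-8)(32.00/165.0).
ε_xy > 0, so the goods are substitutes.

1.26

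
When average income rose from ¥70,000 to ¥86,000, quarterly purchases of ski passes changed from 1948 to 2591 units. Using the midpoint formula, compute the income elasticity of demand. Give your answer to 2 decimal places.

ΔQ = 643, ΔI = 16000. Midpoints: Ī = 78,000, Q̄ = 2269.5.
ε_I = (ΔQ/ΔI)(Ī/Q̄) = (643/16000)(78000/2269.5).
ε_I > 0, so the good is normal.

1.38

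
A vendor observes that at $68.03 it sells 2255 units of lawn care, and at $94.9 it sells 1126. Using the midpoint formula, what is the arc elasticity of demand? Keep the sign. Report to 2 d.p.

-2.02

ΔQ = 1126 − 2255 = -1129; ΔP = 94.9 − 68.03 = 26.87.
Midpoints: P̄ = 81.47, Q̄ = 1690.5.
ε = (ΔQ/ΔP)(P̄/Q̄) = (-1129/26.87)(81.47/1690.5).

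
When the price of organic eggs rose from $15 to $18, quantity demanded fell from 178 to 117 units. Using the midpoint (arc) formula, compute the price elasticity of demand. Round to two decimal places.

ΔQ = 117 − 178 = -61; ΔP = 18 − 15 = 3.
Midpoints: P̄ = 16.50, Q̄ = 147.5.
ε = (ΔQ/ΔP)(P̄/Q̄) = (-61/3)(16.50/147.5).

-2.27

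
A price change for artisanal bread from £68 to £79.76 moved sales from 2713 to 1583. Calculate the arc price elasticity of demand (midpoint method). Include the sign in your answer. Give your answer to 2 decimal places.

ΔQ = 1583 − 2713 = -1130; ΔP = 79.76 − 68 = 11.76.
Midpoints: P̄ = 73.88, Q̄ = 2148.0.
ε = (ΔQ/ΔP)(P̄/Q̄) = (-1130/11.76)(73.88/2148.0).

-3.30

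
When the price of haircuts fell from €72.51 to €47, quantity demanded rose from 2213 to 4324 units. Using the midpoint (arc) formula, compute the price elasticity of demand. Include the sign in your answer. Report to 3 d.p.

ΔQ = 4324 − 2213 = 2111; ΔP = 47 − 72.51 = -25.51.
Midpoints: P̄ = 59.76, Q̄ = 3268.5.
ε = (ΔQ/ΔP)(P̄/Q̄) = (2111/-25.51)(59.76/3268.5).

-1.513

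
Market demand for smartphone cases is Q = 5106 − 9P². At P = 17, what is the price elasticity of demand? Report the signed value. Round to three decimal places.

At P = 17, Q = 2505.
dQ/dP = −18P = -306.
ε = (dQ/dP)(P/Q) = (-306)(17/2505).
|ε| > 1, so demand is elastic at this price.

-2.077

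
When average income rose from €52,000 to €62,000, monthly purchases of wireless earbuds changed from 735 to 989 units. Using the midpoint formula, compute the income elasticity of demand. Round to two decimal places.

ΔQ = 254, ΔI = 10000. Midpoints: Ī = 57,000, Q̄ = 862.0.
ε_I = (ΔQ/ΔI)(Ī/Q̄) = (254/10000)(57000/862.0).
ε_I > 0, so the good is normal.

1.68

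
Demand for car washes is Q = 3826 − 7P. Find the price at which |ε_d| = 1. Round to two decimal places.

273.29

For linear demand Q = a − bP, ε = −bP/(a − bP). |ε| = 1 when bP = a − bP, i.e. P = a/(2b).
P = 3826/(2·7) = 3826/14 = 273.2857.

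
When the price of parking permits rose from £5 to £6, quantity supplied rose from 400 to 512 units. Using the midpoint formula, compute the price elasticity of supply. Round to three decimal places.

1.351

ΔQ = 512 − 400 = 112; ΔP = 6 − 5 = 1.
Midpoints: P̄ = 5.50, Q̄ = 456.0.
ε_s = (ΔQ/ΔP)(P̄/Q̄) = (112/1)(5.50/456.0).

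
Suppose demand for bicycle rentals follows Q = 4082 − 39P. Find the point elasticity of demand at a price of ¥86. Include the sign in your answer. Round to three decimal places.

At P = 86, Q = 728.
dQ/dP = −39.
ε = (dQ/dP)(P/Q) = (-39)(86/728).

-4.607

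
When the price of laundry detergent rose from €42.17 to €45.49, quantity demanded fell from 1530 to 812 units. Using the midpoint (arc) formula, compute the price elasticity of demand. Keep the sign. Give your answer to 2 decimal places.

ΔQ = 812 − 1530 = -718; ΔP = 45.49 − 42.17 = 3.32.
Midpoints: P̄ = 43.83, Q̄ = 1171.0.
ε = (ΔQ/ΔP)(P̄/Q̄) = (-718/3.32)(43.83/1171.0).

-8.09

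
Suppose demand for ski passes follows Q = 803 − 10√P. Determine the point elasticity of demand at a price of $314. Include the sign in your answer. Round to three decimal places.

At P = 314, Q = 625.800.
dQ/dP = −10/(2√P) = -0.282.
ε = (dQ/dP)(P/Q) = (-0.282)(314/625.800).
|ε| < 1, so demand is inelastic at this price.

-0.142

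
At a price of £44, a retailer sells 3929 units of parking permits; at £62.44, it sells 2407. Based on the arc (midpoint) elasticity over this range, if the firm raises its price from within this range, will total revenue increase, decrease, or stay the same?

decrease

Arc ε = (-1522/18.44)(53.22/3168.0) ≈ -1.387.
|ε| = 1.39 > 1, so demand is elastic. A price rise therefore reduces total revenue.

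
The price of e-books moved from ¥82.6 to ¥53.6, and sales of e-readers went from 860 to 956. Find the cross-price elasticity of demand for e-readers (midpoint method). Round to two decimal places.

ΔQ_x = 956 − 860 = 96; ΔP_y = 53.6 − 82.6 = -29.0.
Midpoints: P̄_y = 68.10, Q̄_x = 908.0.
ε_xy = (ΔQ_x/ΔP_y)(P̄_y/Q̄_x) = (96/-29.0)(68.10/908.0).

-0.25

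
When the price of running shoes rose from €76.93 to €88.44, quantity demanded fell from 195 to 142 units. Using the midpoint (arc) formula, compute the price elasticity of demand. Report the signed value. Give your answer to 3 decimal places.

ΔQ = 142 − 195 = -53; ΔP = 88.44 − 76.93 = 11.51.
Midpoints: P̄ = 82.69, Q̄ = 168.5.
ε = (ΔQ/ΔP)(P̄/Q̄) = (-53/11.51)(82.69/168.5).

-2.260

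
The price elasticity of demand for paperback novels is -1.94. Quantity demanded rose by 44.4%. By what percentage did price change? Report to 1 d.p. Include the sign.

%ΔP ≈ %ΔQ / ε = (44.4%)/(-1.94) = -22.89%.

-22.9%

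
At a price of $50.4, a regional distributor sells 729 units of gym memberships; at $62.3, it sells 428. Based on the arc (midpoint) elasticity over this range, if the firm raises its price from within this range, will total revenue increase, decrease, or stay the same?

Arc ε = (-301/11.9)(56.35/578.5) ≈ -2.464.
|ε| = 2.46 > 1, so demand is elastic. A price rise therefore reduces total revenue.

decrease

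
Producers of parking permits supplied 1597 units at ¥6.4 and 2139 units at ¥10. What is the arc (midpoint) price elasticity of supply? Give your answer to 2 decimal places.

0.66

ΔQ = 2139 − 1597 = 542; ΔP = 10 − 6.4 = 3.6.
Midpoints: P̄ = 8.20, Q̄ = 1868.0.
ε_s = (ΔQ/ΔP)(P̄/Q̄) = (542/3.6)(8.20/1868.0).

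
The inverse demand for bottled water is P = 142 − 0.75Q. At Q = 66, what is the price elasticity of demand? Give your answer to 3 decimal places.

At Q = 66, P = 142 − 0.75(66) = 92.50.
dP/dQ = −0.75, so dQ/dP = 1/(−0.75) = -1.333.
ε = (dQ/dP)(P/Q) = (-1.333)(92.50/66).

-1.869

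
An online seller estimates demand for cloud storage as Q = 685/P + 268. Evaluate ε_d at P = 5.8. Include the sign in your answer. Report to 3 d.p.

At P = 5.8, Q = 386.103.
dQ/dP = −685/P² = -20.363.
ε = (dQ/dP)(P/Q) = (-20.363)(5.8/386.103).

-0.306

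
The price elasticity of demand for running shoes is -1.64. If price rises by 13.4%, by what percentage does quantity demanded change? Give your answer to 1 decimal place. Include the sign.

-22.0%

%ΔQ ≈ ε × %ΔP = (-1.64)(13.4%) = -21.98%.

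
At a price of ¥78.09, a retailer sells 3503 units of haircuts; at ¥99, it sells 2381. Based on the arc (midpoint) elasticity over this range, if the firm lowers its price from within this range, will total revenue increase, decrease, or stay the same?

Arc ε = (-1122/20.91)(88.55/2942.0) ≈ -1.615.
|ε| = 1.61 > 1, so demand is elastic. A price cut therefore raises total revenue.

increase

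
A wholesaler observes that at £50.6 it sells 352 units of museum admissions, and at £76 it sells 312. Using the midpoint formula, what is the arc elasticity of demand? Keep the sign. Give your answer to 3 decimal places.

-0.300

ΔQ = 312 − 352 = -40; ΔP = 76 − 50.6 = 25.4.
Midpoints: P̄ = 63.30, Q̄ = 332.0.
ε = (ΔQ/ΔP)(P̄/Q̄) = (-40/25.4)(63.30/332.0).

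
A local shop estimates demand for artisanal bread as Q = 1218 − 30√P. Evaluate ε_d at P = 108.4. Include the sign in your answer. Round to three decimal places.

-0.172

At P = 108.4, Q = 905.654.
dQ/dP = −30/(2√P) = -1.441.
ε = (dQ/dP)(P/Q) = (-1.441)(108.4/905.654).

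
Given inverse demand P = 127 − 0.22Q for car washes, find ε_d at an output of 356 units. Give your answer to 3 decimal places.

-0.622

At Q = 356, P = 127 − 0.22(356) = 48.68.
dP/dQ = −0.22, so dQ/dP = 1/(−0.22) = -4.545.
ε = (dQ/dP)(P/Q) = (-4.545)(48.68/356).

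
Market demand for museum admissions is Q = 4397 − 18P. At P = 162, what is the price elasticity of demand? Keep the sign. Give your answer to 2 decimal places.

-1.97

At P = 162, Q = 1481.
dQ/dP = −18.
ε = (dQ/dP)(P/Q) = (-18)(162/1481).
|ε| > 1, so demand is elastic at this price.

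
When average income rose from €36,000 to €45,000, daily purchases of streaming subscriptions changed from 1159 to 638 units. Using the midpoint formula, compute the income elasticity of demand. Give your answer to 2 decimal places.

-2.61

ΔQ = -521, ΔI = 9000. Midpoints: Ī = 40,500, Q̄ = 898.5.
ε_I = (ΔQ/ΔI)(Ī/Q̄) = (-521/9000)(40500/898.5).
ε_I < 0, so the good is inferior.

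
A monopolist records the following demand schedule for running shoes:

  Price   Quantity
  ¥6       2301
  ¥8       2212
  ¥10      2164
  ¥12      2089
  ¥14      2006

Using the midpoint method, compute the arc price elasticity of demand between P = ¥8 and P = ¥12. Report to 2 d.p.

At P = 8, Q = 2212; at P = 12, Q = 2089.
ΔQ = -123, ΔP = 4. Midpoints: P̄ = 10.00, Q̄ = 2150.5.
ε = (ΔQ/ΔP)(P̄/Q̄) = (-123/4)(10.00/2150.5).

-0.14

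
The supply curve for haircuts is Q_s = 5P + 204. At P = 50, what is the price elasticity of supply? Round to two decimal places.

At P = 50, Q_s = 454.
dQ_s/dP = 5.
ε_s = (dQ_s/dP)(P/Q_s) = (5)(50/454).

0.55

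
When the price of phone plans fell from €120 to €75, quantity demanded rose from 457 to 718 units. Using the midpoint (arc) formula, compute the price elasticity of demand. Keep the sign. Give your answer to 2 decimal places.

ΔQ = 718 − 457 = 261; ΔP = 75 − 120 = -45.
Midpoints: P̄ = 97.50, Q̄ = 587.5.
ε = (ΔQ/ΔP)(P̄/Q̄) = (261/-45)(97.50/587.5).

-0.96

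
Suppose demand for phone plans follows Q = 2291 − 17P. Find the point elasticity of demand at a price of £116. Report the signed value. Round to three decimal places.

-6.182

At P = 116, Q = 319.
dQ/dP = −17.
ε = (dQ/dP)(P/Q) = (-17)(116/319).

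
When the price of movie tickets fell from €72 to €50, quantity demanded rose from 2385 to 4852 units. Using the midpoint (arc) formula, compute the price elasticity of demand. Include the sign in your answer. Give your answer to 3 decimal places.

-1.890

ΔQ = 4852 − 2385 = 2467; ΔP = 50 − 72 = -22.
Midpoints: P̄ = 61.00, Q̄ = 3618.5.
ε = (ΔQ/ΔP)(P̄/Q̄) = (2467/-22)(61.00/3618.5).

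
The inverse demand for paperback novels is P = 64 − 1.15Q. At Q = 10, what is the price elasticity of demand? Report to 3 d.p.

-4.565

At Q = 10, P = 64 − 1.15(10) = 52.50.
dP/dQ = −1.15, so dQ/dP = 1/(−1.15) = -0.870.
ε = (dQ/dP)(P/Q) = (-0.870)(52.50/10).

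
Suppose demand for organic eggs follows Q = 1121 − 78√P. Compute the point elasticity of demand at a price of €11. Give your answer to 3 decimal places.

-0.150

At P = 11, Q = 862.303.
dQ/dP = −78/(2√P) = -11.759.
ε = (dQ/dP)(P/Q) = (-11.759)(11/862.303).
|ε| < 1, so demand is inelastic at this price.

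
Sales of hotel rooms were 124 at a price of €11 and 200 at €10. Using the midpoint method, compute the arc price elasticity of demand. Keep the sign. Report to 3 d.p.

ΔQ = 200 − 124 = 76; ΔP = 10 − 11 = -1.
Midpoints: P̄ = 10.50, Q̄ = 162.0.
ε = (ΔQ/ΔP)(P̄/Q̄) = (76/-1)(10.50/162.0).

-4.926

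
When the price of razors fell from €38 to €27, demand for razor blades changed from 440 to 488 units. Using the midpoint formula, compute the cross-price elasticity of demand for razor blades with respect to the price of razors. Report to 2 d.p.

ΔQ_x = 488 − 440 = 48; ΔP_y = 27 − 38 = -11.
Midpoints: P̄_y = 32.50, Q̄_x = 464.0.
ε_xy = (ΔQ_x/ΔP_y)(P̄_y/Q̄_x) = (48/-11)(32.50/464.0).

-0.31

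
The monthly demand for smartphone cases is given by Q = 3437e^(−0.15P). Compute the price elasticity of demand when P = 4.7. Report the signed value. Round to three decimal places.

-0.705

At P = 4.7, Q = 1698.251.
dQ/dP = −0.15·3437e^(−0.15P) = −0.15Q = -254.738.
ε = (dQ/dP)(P/Q) = (-254.738)(4.7/1698.251).
|ε| < 1, so demand is inelastic at this price.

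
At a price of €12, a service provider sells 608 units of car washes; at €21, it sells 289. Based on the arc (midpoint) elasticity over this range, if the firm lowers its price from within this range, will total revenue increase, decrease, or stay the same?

Arc ε = (-319/9)(16.50/448.5) ≈ -1.304.
|ε| = 1.30 > 1, so demand is elastic. A price cut therefore raises total revenue.

increase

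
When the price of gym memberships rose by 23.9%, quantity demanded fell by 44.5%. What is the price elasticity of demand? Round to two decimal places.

-1.86

ε = %ΔQ / %ΔP = (-44.5)/(23.9) = -1.862.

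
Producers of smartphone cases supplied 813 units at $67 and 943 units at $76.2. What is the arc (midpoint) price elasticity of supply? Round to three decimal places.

1.152

ΔQ = 943 − 813 = 130; ΔP = 76.2 − 67 = 9.2.
Midpoints: P̄ = 71.60, Q̄ = 878.0.
ε_s = (ΔQ/ΔP)(P̄/Q̄) = (130/9.2)(71.60/878.0).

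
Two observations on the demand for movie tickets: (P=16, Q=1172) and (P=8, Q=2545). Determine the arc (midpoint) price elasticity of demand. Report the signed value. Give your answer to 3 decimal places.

-1.108

ΔQ = 2545 − 1172 = 1373; ΔP = 8 − 16 = -8.
Midpoints: P̄ = 12.00, Q̄ = 1858.5.
ε = (ΔQ/ΔP)(P̄/Q̄) = (1373/-8)(12.00/1858.5).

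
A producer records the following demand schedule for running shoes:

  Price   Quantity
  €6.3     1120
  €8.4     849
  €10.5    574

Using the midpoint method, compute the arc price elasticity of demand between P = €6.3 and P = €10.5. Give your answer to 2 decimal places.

At P = 6.3, Q = 1120; at P = 10.5, Q = 574.
ΔQ = -546, ΔP = 4.2. Midpoints: P̄ = 8.40, Q̄ = 847.0.
ε = (ΔQ/ΔP)(P̄/Q̄) = (-546/4.2)(8.40/847.0).

-1.29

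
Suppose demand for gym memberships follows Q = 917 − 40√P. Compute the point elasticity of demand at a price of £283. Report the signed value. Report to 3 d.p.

At P = 283, Q = 244.096.
dQ/dP = −40/(2√P) = -1.189.
ε = (dQ/dP)(P/Q) = (-1.189)(283/244.096).

-1.378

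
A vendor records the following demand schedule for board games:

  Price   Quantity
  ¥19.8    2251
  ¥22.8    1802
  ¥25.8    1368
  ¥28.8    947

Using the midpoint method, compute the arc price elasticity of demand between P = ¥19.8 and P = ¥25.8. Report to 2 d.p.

-1.85

At P = 19.8, Q = 2251; at P = 25.8, Q = 1368.
ΔQ = -883, ΔP = 6.0. Midpoints: P̄ = 22.80, Q̄ = 1809.5.
ε = (ΔQ/ΔP)(P̄/Q̄) = (-883/6.0)(22.80/1809.5).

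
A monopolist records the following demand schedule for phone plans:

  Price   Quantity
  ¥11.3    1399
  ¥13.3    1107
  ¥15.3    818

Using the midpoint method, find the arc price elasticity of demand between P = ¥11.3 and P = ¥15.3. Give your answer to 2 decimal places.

-1.74

At P = 11.3, Q = 1399; at P = 15.3, Q = 818.
ΔQ = -581, ΔP = 4.0. Midpoints: P̄ = 13.30, Q̄ = 1108.5.
ε = (ΔQ/ΔP)(P̄/Q̄) = (-581/4.0)(13.30/1108.5).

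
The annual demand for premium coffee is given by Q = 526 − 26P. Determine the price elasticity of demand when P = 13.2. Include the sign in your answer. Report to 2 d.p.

-1.88

At P = 13.2, Q = 182.800.
dQ/dP = −26.
ε = (dQ/dP)(P/Q) = (-26)(13.2/182.800).
|ε| > 1, so demand is elastic at this price.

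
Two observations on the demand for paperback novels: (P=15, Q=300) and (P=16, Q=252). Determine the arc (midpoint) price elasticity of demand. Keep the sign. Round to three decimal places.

ΔQ = 252 − 300 = -48; ΔP = 16 − 15 = 1.
Midpoints: P̄ = 15.50, Q̄ = 276.0.
ε = (ΔQ/ΔP)(P̄/Q̄) = (-48/1)(15.50/276.0).

-2.696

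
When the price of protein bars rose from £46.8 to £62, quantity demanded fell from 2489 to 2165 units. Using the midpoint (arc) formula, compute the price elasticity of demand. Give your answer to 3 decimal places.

-0.498

ΔQ = 2165 − 2489 = -324; ΔP = 62 − 46.8 = 15.2.
Midpoints: P̄ = 54.40, Q̄ = 2327.0.
ε = (ΔQ/ΔP)(P̄/Q̄) = (-324/15.2)(54.40/2327.0).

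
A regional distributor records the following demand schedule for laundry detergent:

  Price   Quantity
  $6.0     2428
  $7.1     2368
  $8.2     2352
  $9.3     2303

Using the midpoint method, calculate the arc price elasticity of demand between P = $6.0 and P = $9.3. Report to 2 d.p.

At P = 6.0, Q = 2428; at P = 9.3, Q = 2303.
ΔQ = -125, ΔP = 3.3. Midpoints: P̄ = 7.65, Q̄ = 2365.5.
ε = (ΔQ/ΔP)(P̄/Q̄) = (-125/3.3)(7.65/2365.5).

-0.12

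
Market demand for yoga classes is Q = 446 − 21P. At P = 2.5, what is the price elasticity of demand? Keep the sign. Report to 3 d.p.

-0.133

At P = 2.5, Q = 393.500.
dQ/dP = −21.
ε = (dQ/dP)(P/Q) = (-21)(2.5/393.500).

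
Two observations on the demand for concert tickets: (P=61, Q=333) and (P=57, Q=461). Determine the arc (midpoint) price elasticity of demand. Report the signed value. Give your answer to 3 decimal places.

-4.756

ΔQ = 461 − 333 = 128; ΔP = 57 − 61 = -4.
Midpoints: P̄ = 59.00, Q̄ = 397.0.
ε = (ΔQ/ΔP)(P̄/Q̄) = (128/-4)(59.00/397.0).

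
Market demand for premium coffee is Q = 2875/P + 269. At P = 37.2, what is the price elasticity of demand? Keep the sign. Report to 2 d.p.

-0.22

At P = 37.2, Q = 346.285.
dQ/dP = −2875/P² = -2.078.
ε = (dQ/dP)(P/Q) = (-2.078)(37.2/346.285).
|ε| < 1, so demand is inelastic at this price.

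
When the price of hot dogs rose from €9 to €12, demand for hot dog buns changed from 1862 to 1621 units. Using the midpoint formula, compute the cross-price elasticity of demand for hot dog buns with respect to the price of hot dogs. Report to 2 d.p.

ΔQ_x = 1621 − 1862 = -241; ΔP_y = 12 − 9 = 3.
Midpoints: P̄_y = 10.50, Q̄_x = 1741.5.
ε_xy = (ΔQ_x/ΔP_y)(P̄_y/Q̄_x) = (-241/3)(10.50/1741.5).
ε_xy < 0, so the goods are complements.

-0.48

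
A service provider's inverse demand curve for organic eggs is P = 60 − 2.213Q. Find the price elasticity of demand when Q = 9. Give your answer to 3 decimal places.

At Q = 9, P = 60 − 2.213(9) = 40.08.
dP/dQ = −2.213, so dQ/dP = 1/(−2.213) = -0.452.
ε = (dQ/dP)(P/Q) = (-0.452)(40.08/9).

-2.013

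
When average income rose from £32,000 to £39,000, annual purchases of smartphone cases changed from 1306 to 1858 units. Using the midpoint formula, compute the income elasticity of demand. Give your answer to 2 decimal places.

ΔQ = 552, ΔI = 7000. Midpoints: Ī = 35,500, Q̄ = 1582.0.
ε_I = (ΔQ/ΔI)(Ī/Q̄) = (552/7000)(35500/1582.0).

1.77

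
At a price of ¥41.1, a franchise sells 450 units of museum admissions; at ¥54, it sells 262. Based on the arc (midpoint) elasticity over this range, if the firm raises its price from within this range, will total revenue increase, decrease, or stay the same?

decrease

Arc ε = (-188/12.9)(47.55/356.0) ≈ -1.947.
|ε| = 1.95 > 1, so demand is elastic. A price rise therefore reduces total revenue.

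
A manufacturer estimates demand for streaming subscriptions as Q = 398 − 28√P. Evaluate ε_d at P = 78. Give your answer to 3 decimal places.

At P = 78, Q = 150.711.
dQ/dP = −28/(2√P) = -1.585.
ε = (dQ/dP)(P/Q) = (-1.585)(78/150.711).

-0.820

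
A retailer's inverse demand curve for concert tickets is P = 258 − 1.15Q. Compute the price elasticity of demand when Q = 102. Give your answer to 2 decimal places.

-1.20

At Q = 102, P = 258 − 1.15(102) = 140.70.
dP/dQ = −1.15, so dQ/dP = 1/(−1.15) = -0.870.
ε = (dQ/dP)(P/Q) = (-0.870)(140.70/102).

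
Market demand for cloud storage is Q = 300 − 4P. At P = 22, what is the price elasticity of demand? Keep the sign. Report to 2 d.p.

At P = 22, Q = 212.
dQ/dP = −4.
ε = (dQ/dP)(P/Q) = (-4)(22/212).
|ε| < 1, so demand is inelastic at this price.

-0.42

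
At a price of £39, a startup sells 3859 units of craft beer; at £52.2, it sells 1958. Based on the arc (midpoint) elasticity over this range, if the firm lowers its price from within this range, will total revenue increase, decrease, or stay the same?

Arc ε = (-1901/13.2)(45.60/2908.5) ≈ -2.258.
|ε| = 2.26 > 1, so demand is elastic. A price cut therefore raises total revenue.

increase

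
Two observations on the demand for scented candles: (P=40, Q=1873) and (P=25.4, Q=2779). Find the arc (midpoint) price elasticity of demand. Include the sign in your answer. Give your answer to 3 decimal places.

-0.872

ΔQ = 2779 − 1873 = 906; ΔP = 25.4 − 40 = -14.6.
Midpoints: P̄ = 32.70, Q̄ = 2326.0.
ε = (ΔQ/ΔP)(P̄/Q̄) = (906/-14.6)(32.70/2326.0).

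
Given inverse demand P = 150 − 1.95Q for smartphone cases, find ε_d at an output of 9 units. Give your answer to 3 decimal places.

-7.547

At Q = 9, P = 150 − 1.95(9) = 132.45.
dP/dQ = −1.95, so dQ/dP = 1/(−1.95) = -0.513.
ε = (dQ/dP)(P/Q) = (-0.513)(132.45/9).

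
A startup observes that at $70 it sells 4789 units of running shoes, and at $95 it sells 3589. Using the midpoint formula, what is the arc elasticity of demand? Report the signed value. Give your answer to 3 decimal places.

-0.945

ΔQ = 3589 − 4789 = -1200; ΔP = 95 − 70 = 25.
Midpoints: P̄ = 82.50, Q̄ = 4189.0.
ε = (ΔQ/ΔP)(P̄/Q̄) = (-1200/25)(82.50/4189.0).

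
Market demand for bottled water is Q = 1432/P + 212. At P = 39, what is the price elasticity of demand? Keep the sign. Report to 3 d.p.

At P = 39, Q = 248.718.
dQ/dP = −1432/P² = -0.941.
ε = (dQ/dP)(P/Q) = (-0.941)(39/248.718).

-0.148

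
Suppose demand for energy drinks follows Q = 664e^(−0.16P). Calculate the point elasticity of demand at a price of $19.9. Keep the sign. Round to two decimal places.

-3.18

At P = 19.9, Q = 27.503.
dQ/dP = −0.16·664e^(−0.16P) = −0.16Q = -4.400.
ε = (dQ/dP)(P/Q) = (-4.400)(19.9/27.503).
|ε| > 1, so demand is elastic at this price.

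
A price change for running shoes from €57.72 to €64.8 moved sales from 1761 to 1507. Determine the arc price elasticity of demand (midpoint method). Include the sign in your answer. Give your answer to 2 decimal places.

-1.35

ΔQ = 1507 − 1761 = -254; ΔP = 64.8 − 57.72 = 7.08.
Midpoints: P̄ = 61.26, Q̄ = 1634.0.
ε = (ΔQ/ΔP)(P̄/Q̄) = (-254/7.08)(61.26/1634.0).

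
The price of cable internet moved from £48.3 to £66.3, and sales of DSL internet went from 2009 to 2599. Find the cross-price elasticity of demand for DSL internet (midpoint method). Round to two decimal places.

0.82

ΔQ_x = 2599 − 2009 = 590; ΔP_y = 66.3 − 48.3 = 18.
Midpoints: P̄_y = 57.30, Q̄_x = 2304.0.
ε_xy = (ΔQ_x/ΔP_y)(P̄_y/Q̄_x) = (590/18)(57.30/2304.0).
ε_xy > 0, so the goods are substitutes.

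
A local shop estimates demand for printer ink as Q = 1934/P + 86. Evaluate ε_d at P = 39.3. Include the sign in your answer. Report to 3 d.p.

-0.364

At P = 39.3, Q = 135.211.
dQ/dP = −1934/P² = -1.252.
ε = (dQ/dP)(P/Q) = (-1.252)(39.3/135.211).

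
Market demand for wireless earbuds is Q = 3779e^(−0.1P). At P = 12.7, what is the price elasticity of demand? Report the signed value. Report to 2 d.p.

At P = 12.7, Q = 1061.263.
dQ/dP = −0.1·3779e^(−0.1P) = −0.1Q = -106.126.
ε = (dQ/dP)(P/Q) = (-106.126)(12.7/1061.263).

-1.27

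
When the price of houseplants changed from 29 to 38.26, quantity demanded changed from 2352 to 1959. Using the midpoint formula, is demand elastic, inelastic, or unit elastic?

inelastic

Arc ε ≈ -0.662.
|ε| = 0.66 < 1.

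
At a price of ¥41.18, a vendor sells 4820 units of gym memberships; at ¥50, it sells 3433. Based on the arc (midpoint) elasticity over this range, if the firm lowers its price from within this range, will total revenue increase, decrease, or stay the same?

increase

Arc ε = (-1387/8.82)(45.59/4126.5) ≈ -1.737.
|ε| = 1.74 > 1, so demand is elastic. A price cut therefore raises total revenue.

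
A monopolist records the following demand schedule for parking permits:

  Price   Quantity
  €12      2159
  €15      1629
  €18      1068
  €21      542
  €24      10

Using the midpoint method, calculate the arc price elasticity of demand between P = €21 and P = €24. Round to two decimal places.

-14.46

At P = 21, Q = 542; at P = 24, Q = 10.
ΔQ = -532, ΔP = 3. Midpoints: P̄ = 22.50, Q̄ = 276.0.
ε = (ΔQ/ΔP)(P̄/Q̄) = (-532/3)(22.50/276.0).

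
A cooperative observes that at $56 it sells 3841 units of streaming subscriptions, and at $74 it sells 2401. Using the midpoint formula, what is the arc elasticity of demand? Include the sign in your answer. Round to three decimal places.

-1.666

ΔQ = 2401 − 3841 = -1440; ΔP = 74 − 56 = 18.
Midpoints: P̄ = 65.00, Q̄ = 3121.0.
ε = (ΔQ/ΔP)(P̄/Q̄) = (-1440/18)(65.00/3121.0).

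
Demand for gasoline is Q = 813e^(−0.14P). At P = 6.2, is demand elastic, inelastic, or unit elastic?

inelastic

Q = 341.290, dQ/dP = -47.781.
ε = (dQ/dP)(P/Q) ≈ -0.868.
|ε| = 0.87 < 1.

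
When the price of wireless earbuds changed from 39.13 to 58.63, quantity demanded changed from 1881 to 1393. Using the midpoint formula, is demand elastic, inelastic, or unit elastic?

Arc ε ≈ -0.747.
|ε| = 0.75 < 1.

inelastic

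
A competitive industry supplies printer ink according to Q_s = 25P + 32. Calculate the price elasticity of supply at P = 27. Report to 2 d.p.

At P = 27, Q_s = 707.
dQ_s/dP = 25.
ε_s = (dQ_s/dP)(P/Q_s) = (25)(27/707).

0.95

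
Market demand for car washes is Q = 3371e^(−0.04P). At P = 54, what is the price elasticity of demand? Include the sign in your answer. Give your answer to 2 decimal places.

-2.16

At P = 54, Q = 388.761.
dQ/dP = −0.04·3371e^(−0.04P) = −0.04Q = -15.550.
ε = (dQ/dP)(P/Q) = (-15.550)(54/388.761).
|ε| > 1, so demand is elastic at this price.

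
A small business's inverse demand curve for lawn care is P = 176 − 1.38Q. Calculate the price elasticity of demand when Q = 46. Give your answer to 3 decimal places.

-1.773

At Q = 46, P = 176 − 1.38(46) = 112.52.
dP/dQ = −1.38, so dQ/dP = 1/(−1.38) = -0.725.
ε = (dQ/dP)(P/Q) = (-0.725)(112.52/46).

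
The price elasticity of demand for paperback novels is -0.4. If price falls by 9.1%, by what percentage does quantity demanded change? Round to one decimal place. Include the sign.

3.6%

%ΔQ ≈ ε × %ΔP = (-0.4)(-9.1%) = 3.64%.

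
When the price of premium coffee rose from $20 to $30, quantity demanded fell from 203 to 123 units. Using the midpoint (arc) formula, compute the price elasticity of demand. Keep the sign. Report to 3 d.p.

-1.227

ΔQ = 123 − 203 = -80; ΔP = 30 − 20 = 10.
Midpoints: P̄ = 25.00, Q̄ = 163.0.
ε = (ΔQ/ΔP)(P̄/Q̄) = (-80/10)(25.00/163.0).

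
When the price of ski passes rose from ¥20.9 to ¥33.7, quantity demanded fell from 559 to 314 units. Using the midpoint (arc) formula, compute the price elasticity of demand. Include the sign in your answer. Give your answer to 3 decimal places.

ΔQ = 314 − 559 = -245; ΔP = 33.7 − 20.9 = 12.8.
Midpoints: P̄ = 27.30, Q̄ = 436.5.
ε = (ΔQ/ΔP)(P̄/Q̄) = (-245/12.8)(27.30/436.5).

-1.197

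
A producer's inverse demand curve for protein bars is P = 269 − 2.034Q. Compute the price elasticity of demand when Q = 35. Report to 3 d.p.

At Q = 35, P = 269 − 2.034(35) = 197.81.
dP/dQ = −2.034, so dQ/dP = 1/(−2.034) = -0.492.
ε = (dQ/dP)(P/Q) = (-0.492)(197.81/35).

-2.779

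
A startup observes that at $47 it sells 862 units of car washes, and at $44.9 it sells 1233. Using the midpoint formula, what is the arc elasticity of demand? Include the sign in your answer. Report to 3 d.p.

-7.750

ΔQ = 1233 − 862 = 371; ΔP = 44.9 − 47 = -2.1.
Midpoints: P̄ = 45.95, Q̄ = 1047.5.
ε = (ΔQ/ΔP)(P̄/Q̄) = (371/-2.1)(45.95/1047.5).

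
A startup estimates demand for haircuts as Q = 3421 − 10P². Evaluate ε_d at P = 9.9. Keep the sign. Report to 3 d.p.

At P = 9.9, Q = 2440.900.
dQ/dP = −20P = -198.
ε = (dQ/dP)(P/Q) = (-198)(9.9/2440.900).
|ε| < 1, so demand is inelastic at this price.

-0.803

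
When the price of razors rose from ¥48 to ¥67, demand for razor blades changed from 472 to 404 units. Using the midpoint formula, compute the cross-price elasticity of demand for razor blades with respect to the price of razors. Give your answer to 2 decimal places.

-0.47

ΔQ_x = 404 − 472 = -68; ΔP_y = 67 − 48 = 19.
Midpoints: P̄_y = 57.50, Q̄_x = 438.0.
ε_xy = (ΔQ_x/ΔP_y)(P̄_y/Q̄_x) = (-68/19)(57.50/438.0).
ε_xy < 0, so the goods are complements.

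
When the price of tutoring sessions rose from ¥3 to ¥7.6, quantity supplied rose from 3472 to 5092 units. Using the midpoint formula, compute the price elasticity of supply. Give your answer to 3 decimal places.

0.436

ΔQ = 5092 − 3472 = 1620; ΔP = 7.6 − 3 = 4.6.
Midpoints: P̄ = 5.30, Q̄ = 4282.0.
ε_s = (ΔQ/ΔP)(P̄/Q̄) = (1620/4.6)(5.30/4282.0).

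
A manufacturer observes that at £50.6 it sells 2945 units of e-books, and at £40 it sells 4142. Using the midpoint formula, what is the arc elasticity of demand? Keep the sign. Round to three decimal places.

-1.444

ΔQ = 4142 − 2945 = 1197; ΔP = 40 − 50.6 = -10.6.
Midpoints: P̄ = 45.30, Q̄ = 3543.5.
ε = (ΔQ/ΔP)(P̄/Q̄) = (1197/-10.6)(45.30/3543.5).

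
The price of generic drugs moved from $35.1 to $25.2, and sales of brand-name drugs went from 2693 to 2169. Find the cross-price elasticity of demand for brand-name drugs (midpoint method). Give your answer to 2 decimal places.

0.66

ΔQ_x = 2169 − 2693 = -524; ΔP_y = 25.2 − 35.1 = -9.9.
Midpoints: P̄_y = 30.15, Q̄_x = 2431.0.
ε_xy = (ΔQ_x/ΔP_y)(P̄_y/Q̄_x) = (-524/-9.9)(30.15/2431.0).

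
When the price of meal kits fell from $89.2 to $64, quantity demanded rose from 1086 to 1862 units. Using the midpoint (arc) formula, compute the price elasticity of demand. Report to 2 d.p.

-1.60

ΔQ = 1862 − 1086 = 776; ΔP = 64 − 89.2 = -25.2.
Midpoints: P̄ = 76.60, Q̄ = 1474.0.
ε = (ΔQ/ΔP)(P̄/Q̄) = (776/-25.2)(76.60/1474.0).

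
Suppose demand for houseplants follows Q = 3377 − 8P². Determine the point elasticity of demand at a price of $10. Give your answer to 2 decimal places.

-0.62

At P = 10, Q = 2577.
dQ/dP = −16P = -160.
ε = (dQ/dP)(P/Q) = (-160)(10/2577).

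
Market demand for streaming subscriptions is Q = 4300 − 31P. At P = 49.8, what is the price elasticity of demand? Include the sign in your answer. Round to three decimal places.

-0.560

At P = 49.8, Q = 2756.200.
dQ/dP = −31.
ε = (dQ/dP)(P/Q) = (-31)(49.8/2756.200).
|ε| < 1, so demand is inelastic at this price.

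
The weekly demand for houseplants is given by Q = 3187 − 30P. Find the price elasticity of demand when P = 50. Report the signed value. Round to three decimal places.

At P = 50, Q = 1687.
dQ/dP = −30.
ε = (dQ/dP)(P/Q) = (-30)(50/1687).
|ε| < 1, so demand is inelastic at this price.

-0.889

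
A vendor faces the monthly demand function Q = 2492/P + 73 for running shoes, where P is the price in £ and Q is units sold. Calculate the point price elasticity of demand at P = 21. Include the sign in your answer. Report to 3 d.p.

At P = 21, Q = 191.667.
dQ/dP = −2492/P² = -5.651.
ε = (dQ/dP)(P/Q) = (-5.651)(21/191.667).
|ε| < 1, so demand is inelastic at this price.

-0.619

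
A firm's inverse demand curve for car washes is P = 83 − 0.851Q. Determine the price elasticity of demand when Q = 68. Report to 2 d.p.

-0.43

At Q = 68, P = 83 − 0.851(68) = 25.13.
dP/dQ = −0.851, so dQ/dP = 1/(−0.851) = -1.175.
ε = (dQ/dP)(P/Q) = (-1.175)(25.13/68).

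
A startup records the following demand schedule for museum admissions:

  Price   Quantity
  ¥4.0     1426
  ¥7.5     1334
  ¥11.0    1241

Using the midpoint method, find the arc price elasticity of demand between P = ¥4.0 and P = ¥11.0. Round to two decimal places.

-0.15

At P = 4.0, Q = 1426; at P = 11.0, Q = 1241.
ΔQ = -185, ΔP = 7.0. Midpoints: P̄ = 7.50, Q̄ = 1333.5.
ε = (ΔQ/ΔP)(P̄/Q̄) = (-185/7.0)(7.50/1333.5).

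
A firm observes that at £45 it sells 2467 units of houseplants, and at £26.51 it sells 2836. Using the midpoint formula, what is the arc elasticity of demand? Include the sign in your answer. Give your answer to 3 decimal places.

ΔQ = 2836 − 2467 = 369; ΔP = 26.51 − 45 = -18.49.
Midpoints: P̄ = 35.76, Q̄ = 2651.5.
ε = (ΔQ/ΔP)(P̄/Q̄) = (369/-18.49)(35.76/2651.5).

-0.269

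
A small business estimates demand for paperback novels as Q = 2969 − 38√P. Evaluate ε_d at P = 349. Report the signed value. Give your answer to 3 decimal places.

-0.157

At P = 349, Q = 2259.101.
dQ/dP = −38/(2√P) = -1.017.
ε = (dQ/dP)(P/Q) = (-1.017)(349/2259.101).
|ε| < 1, so demand is inelastic at this price.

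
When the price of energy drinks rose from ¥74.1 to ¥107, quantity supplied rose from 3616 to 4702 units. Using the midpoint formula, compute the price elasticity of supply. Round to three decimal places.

ΔQ = 4702 − 3616 = 1086; ΔP = 107 − 74.1 = 32.9.
Midpoints: P̄ = 90.55, Q̄ = 4159.0.
ε_s = (ΔQ/ΔP)(P̄/Q̄) = (1086/32.9)(90.55/4159.0).

0.719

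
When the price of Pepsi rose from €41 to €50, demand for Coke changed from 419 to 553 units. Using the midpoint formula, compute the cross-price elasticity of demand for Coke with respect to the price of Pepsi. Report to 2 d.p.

ΔQ_x = 553 − 419 = 134; ΔP_y = 50 − 41 = 9.
Midpoints: P̄_y = 45.50, Q̄_x = 486.0.
ε_xy = (ΔQ_x/ΔP_y)(P̄_y/Q̄_x) = (134/9)(45.50/486.0).

1.39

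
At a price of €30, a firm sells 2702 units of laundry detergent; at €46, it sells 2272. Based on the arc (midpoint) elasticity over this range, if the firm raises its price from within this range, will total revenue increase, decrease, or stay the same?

increase

Arc ε = (-430/16)(38.00/2487.0) ≈ -0.411.
|ε| = 0.41 < 1, so demand is inelastic. A price rise therefore raises total revenue.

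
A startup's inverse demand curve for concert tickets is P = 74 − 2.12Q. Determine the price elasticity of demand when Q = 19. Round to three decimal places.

At Q = 19, P = 74 − 2.12(19) = 33.72.
dP/dQ = −2.12, so dQ/dP = 1/(−2.12) = -0.472.
ε = (dQ/dP)(P/Q) = (-0.472)(33.72/19).

-0.837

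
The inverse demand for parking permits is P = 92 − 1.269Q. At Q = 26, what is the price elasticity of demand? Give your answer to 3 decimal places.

-1.788

At Q = 26, P = 92 − 1.269(26) = 59.01.
dP/dQ = −1.269, so dQ/dP = 1/(−1.269) = -0.788.
ε = (dQ/dP)(P/Q) = (-0.788)(59.01/26).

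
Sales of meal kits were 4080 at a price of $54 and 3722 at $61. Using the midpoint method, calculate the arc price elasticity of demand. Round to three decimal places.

ΔQ = 3722 − 4080 = -358; ΔP = 61 − 54 = 7.
Midpoints: P̄ = 57.50, Q̄ = 3901.0.
ε = (ΔQ/ΔP)(P̄/Q̄) = (-358/7)(57.50/3901.0).

-0.754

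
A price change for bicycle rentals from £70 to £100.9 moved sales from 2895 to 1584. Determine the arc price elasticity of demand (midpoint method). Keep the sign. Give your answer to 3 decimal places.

-1.619

ΔQ = 1584 − 2895 = -1311; ΔP = 100.9 − 70 = 30.9.
Midpoints: P̄ = 85.45, Q̄ = 2239.5.
ε = (ΔQ/ΔP)(P̄/Q̄) = (-1311/30.9)(85.45/2239.5).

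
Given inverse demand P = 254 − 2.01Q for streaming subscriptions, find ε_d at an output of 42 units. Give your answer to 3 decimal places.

-2.009

At Q = 42, P = 254 − 2.01(42) = 169.58.
dP/dQ = −2.01, so dQ/dP = 1/(−2.01) = -0.498.
ε = (dQ/dP)(P/Q) = (-0.498)(169.58/42).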